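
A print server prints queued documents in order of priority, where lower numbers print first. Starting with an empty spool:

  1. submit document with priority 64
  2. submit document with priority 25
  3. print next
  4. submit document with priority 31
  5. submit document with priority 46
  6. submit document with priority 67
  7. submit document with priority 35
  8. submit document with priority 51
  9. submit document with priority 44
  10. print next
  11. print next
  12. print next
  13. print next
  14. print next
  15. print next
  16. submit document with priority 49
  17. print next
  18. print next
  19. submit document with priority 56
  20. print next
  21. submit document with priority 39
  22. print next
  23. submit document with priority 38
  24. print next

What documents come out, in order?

[25, 31, 35, 44, 46, 51, 64, 49, 67, 56, 39, 38]

insert 64 → {64}
insert 25 → {25, 64}
print next → 25; now {64}
insert 31 → {31, 64}
insert 46 → {31, 46, 64}
insert 67 → {31, 46, 64, 67}
insert 35 → {31, 35, 46, 64, 67}
insert 51 → {31, 35, 46, 51, 64, 67}
insert 44 → {31, 35, 44, 46, 51, 64, 67}
print next → 31; now {35, 44, 46, 51, 64, 67}
print next → 35; now {44, 46, 51, 64, 67}
print next → 44; now {46, 51, 64, 67}
print next → 46; now {51, 64, 67}
print next → 51; now {64, 67}
print next → 64; now {67}
insert 49 → {49, 67}
print next → 49; now {67}
print next → 67; now {}
insert 56 → {56}
print next → 56; now {}
insert 39 → {39}
print next → 39; now {}
insert 38 → {38}
print next → 38; now {}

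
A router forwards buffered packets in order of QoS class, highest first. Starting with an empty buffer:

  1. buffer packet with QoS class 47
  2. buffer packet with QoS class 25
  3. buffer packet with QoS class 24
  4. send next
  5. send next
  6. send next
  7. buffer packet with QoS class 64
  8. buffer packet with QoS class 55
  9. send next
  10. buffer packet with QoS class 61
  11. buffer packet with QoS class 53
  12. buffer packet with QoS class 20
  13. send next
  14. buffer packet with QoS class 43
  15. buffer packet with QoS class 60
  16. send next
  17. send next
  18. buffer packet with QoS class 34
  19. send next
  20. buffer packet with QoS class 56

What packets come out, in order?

[47, 25, 24, 64, 61, 60, 55, 53]

insert 47 → {47}
insert 25 → {47, 25}
insert 24 → {47, 25, 24}
send next → 47; now {25, 24}
send next → 25; now {24}
send next → 24; now {}
insert 64 → {64}
insert 55 → {64, 55}
send next → 64; now {55}
insert 61 → {61, 55}
insert 53 → {61, 55, 53}
insert 20 → {61, 55, 53, 20}
send next → 61; now {55, 53, 20}
insert 43 → {55, 53, 43, 20}
insert 60 → {60, 55, 53, 43, 20}
send next → 60; now {55, 53, 43, 20}
send next → 55; now {53, 43, 20}
insert 34 → {53, 43, 34, 20}
send next → 53; now {43, 34, 20}
insert 56 → {56, 43, 34, 20}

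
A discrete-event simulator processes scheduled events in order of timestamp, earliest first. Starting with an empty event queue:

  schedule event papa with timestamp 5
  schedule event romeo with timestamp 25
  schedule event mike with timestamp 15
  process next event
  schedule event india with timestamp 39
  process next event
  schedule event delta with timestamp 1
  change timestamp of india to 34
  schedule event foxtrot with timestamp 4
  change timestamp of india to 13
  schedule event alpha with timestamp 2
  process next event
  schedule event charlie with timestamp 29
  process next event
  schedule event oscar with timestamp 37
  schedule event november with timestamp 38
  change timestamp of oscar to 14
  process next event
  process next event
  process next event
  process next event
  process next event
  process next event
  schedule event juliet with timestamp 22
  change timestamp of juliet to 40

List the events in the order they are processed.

papa → mike → delta → alpha → foxtrot → india → oscar → romeo → charlie → november

add papa (timestamp 5) → {papa:5}
add romeo (timestamp 25) → {papa:5, romeo:25}
add mike (timestamp 15) → {papa:5, mike:15, romeo:25}
process next event → papa; now {mike:15, romeo:25}
add india (timestamp 39) → {mike:15, romeo:25, india:39}
process next event → mike; now {romeo:25, india:39}
add delta (timestamp 1) → {delta:1, romeo:25, india:39}
update india to timestamp 34 → {delta:1, romeo:25, india:34}
add foxtrot (timestamp 4) → {delta:1, foxtrot:4, romeo:25, india:34}
update india to timestamp 13 → {delta:1, foxtrot:4, india:13, romeo:25}
add alpha (timestamp 2) → {delta:1, alpha:2, foxtrot:4, india:13, romeo:25}
process next event → delta; now {alpha:2, foxtrot:4, india:13, romeo:25}
add charlie (timestamp 29) → {alpha:2, foxtrot:4, india:13, romeo:25, charlie:29}
process next event → alpha; now {foxtrot:4, india:13, romeo:25, charlie:29}
add oscar (timestamp 37) → {foxtrot:4, india:13, romeo:25, charlie:29, oscar:37}
add november (timestamp 38) → {foxtrot:4, india:13, romeo:25, charlie:29, oscar:37, november:38}
update oscar to timestamp 14 → {foxtrot:4, india:13, oscar:14, romeo:25, charlie:29, november:38}
process next event → foxtrot; now {india:13, oscar:14, romeo:25, charlie:29, november:38}
process next event → india; now {oscar:14, romeo:25, charlie:29, november:38}
process next event → oscar; now {romeo:25, charlie:29, november:38}
process next event → romeo; now {charlie:29, november:38}
process next event → charlie; now {november:38}
process next event → november; now {}
add juliet (timestamp 22) → {juliet:22}
update juliet to timestamp 40 → {juliet:40}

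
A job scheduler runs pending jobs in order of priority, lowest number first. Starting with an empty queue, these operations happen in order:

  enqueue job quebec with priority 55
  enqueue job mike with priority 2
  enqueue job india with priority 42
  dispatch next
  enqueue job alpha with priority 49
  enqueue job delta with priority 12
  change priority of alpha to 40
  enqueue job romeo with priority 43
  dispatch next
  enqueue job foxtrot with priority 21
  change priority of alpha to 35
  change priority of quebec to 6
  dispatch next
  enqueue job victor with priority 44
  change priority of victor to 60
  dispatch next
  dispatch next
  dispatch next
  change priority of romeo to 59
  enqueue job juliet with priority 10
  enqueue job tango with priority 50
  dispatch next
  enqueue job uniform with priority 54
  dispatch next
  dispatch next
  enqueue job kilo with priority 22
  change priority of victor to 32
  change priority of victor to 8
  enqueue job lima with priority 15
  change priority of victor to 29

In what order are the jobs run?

mike, delta, quebec, foxtrot, alpha, india, juliet, tango, uniform

add quebec (priority 55) → {quebec:55}
add mike (priority 2) → {mike:2, quebec:55}
add india (priority 42) → {mike:2, india:42, quebec:55}
dispatch next → mike; now {india:42, quebec:55}
add alpha (priority 49) → {india:42, alpha:49, quebec:55}
add delta (priority 12) → {delta:12, india:42, alpha:49, quebec:55}
update alpha to priority 40 → {delta:12, alpha:40, india:42, quebec:55}
add romeo (priority 43) → {delta:12, alpha:40, india:42, romeo:43, quebec:55}
dispatch next → delta; now {alpha:40, india:42, romeo:43, quebec:55}
add foxtrot (priority 21) → {foxtrot:21, alpha:40, india:42, romeo:43, quebec:55}
update alpha to priority 35 → {foxtrot:21, alpha:35, india:42, romeo:43, quebec:55}
update quebec to priority 6 → {quebec:6, foxtrot:21, alpha:35, india:42, romeo:43}
dispatch next → quebec; now {foxtrot:21, alpha:35, india:42, romeo:43}
add victor (priority 44) → {foxtrot:21, alpha:35, india:42, romeo:43, victor:44}
update victor to priority 60 → {foxtrot:21, alpha:35, india:42, romeo:43, victor:60}
dispatch next → foxtrot; now {alpha:35, india:42, romeo:43, victor:60}
dispatch next → alpha; now {india:42, romeo:43, victor:60}
dispatch next → india; now {romeo:43, victor:60}
update romeo to priority 59 → {romeo:59, victor:60}
add juliet (priority 10) → {juliet:10, romeo:59, victor:60}
add tango (priority 50) → {juliet:10, tango:50, romeo:59, victor:60}
dispatch next → juliet; now {tango:50, romeo:59, victor:60}
add uniform (priority 54) → {tango:50, uniform:54, romeo:59, victor:60}
dispatch next → tango; now {uniform:54, romeo:59, victor:60}
dispatch next → uniform; now {romeo:59, victor:60}
add kilo (priority 22) → {kilo:22, romeo:59, victor:60}
update victor to priority 32 → {kilo:22, victor:32, romeo:59}
update victor to priority 8 → {victor:8, kilo:22, romeo:59}
add lima (priority 15) → {victor:8, lima:15, kilo:22, romeo:59}
update victor to priority 29 → {lima:15, kilo:22, victor:29, romeo:59}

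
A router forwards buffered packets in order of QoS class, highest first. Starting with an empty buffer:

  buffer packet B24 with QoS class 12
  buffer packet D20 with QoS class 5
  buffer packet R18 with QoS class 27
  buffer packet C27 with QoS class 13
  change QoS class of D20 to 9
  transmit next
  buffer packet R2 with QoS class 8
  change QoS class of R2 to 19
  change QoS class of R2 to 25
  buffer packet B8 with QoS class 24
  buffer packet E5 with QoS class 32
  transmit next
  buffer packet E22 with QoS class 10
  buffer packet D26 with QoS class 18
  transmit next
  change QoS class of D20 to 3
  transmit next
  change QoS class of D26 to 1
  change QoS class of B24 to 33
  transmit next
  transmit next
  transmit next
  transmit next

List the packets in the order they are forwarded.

add B24 (QoS class 12) → {B24:12}
add D20 (QoS class 5) → {B24:12, D20:5}
add R18 (QoS class 27) → {R18:27, B24:12, D20:5}
add C27 (QoS class 13) → {R18:27, C27:13, B24:12, D20:5}
update D20 to QoS class 9 → {R18:27, C27:13, B24:12, D20:9}
transmit next → R18; now {C27:13, B24:12, D20:9}
add R2 (QoS class 8) → {C27:13, B24:12, D20:9, R2:8}
update R2 to QoS class 19 → {R2:19, C27:13, B24:12, D20:9}
update R2 to QoS class 25 → {R2:25, C27:13, B24:12, D20:9}
add B8 (QoS class 24) → {R2:25, B8:24, C27:13, B24:12, D20:9}
add E5 (QoS class 32) → {E5:32, R2:25, B8:24, C27:13, B24:12, D20:9}
transmit next → E5; now {R2:25, B8:24, C27:13, B24:12, D20:9}
add E22 (QoS class 10) → {R2:25, B8:24, C27:13, B24:12, E22:10, D20:9}
add D26 (QoS class 18) → {R2:25, B8:24, D26:18, C27:13, B24:12, E22:10, D20:9}
transmit next → R2; now {B8:24, D26:18, C27:13, B24:12, E22:10, D20:9}
update D20 to QoS class 3 → {B8:24, D26:18, C27:13, B24:12, E22:10, D20:3}
transmit next → B8; now {D26:18, C27:13, B24:12, E22:10, D20:3}
update D26 to QoS class 1 → {C27:13, B24:12, E22:10, D20:3, D26:1}
update B24 to QoS class 33 → {B24:33, C27:13, E22:10, D20:3, D26:1}
transmit next → B24; now {C27:13, E22:10, D20:3, D26:1}
transmit next → C27; now {E22:10, D20:3, D26:1}
transmit next → E22; now {D20:3, D26:1}
transmit next → D20; now {D26:1}

[R18, E5, R2, B8, B24, C27, E22, D20]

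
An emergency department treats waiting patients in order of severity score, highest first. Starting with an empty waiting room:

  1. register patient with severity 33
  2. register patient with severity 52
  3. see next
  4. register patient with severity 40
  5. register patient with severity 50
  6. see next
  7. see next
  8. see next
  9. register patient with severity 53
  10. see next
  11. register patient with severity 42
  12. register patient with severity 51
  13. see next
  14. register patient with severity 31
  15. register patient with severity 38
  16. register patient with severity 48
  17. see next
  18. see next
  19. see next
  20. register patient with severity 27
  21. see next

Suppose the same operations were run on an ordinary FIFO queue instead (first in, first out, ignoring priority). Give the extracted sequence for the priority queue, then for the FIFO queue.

insert 33 → {33}
insert 52 → {52, 33}
see next → 52; now {33}
insert 40 → {40, 33}
insert 50 → {50, 40, 33}
see next → 50; now {40, 33}
see next → 40; now {33}
see next → 33; now {}
insert 53 → {53}
see next → 53; now {}
insert 42 → {42}
insert 51 → {51, 42}
see next → 51; now {42}
insert 31 → {42, 31}
insert 38 → {42, 38, 31}
insert 48 → {48, 42, 38, 31}
see next → 48; now {42, 38, 31}
see next → 42; now {38, 31}
see next → 38; now {31}
insert 27 → {31, 27}
see next → 31; now {27}

priority queue: 52 → 50 → 40 → 33 → 53 → 51 → 48 → 42 → 38 → 31; FIFO queue: 33, 52, 40, 50, 53, 42, 51, 31, 38, 48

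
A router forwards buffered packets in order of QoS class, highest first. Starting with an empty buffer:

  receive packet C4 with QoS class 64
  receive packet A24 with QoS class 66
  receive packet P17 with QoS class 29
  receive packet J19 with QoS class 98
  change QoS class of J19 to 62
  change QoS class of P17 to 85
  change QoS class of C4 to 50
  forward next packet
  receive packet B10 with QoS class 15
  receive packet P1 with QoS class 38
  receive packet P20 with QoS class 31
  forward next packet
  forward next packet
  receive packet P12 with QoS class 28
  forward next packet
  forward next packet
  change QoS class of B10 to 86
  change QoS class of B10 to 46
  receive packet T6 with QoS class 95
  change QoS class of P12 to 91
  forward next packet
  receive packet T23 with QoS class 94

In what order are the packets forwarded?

[P17, A24, J19, C4, P1, T6]

add C4 (QoS class 64) → {C4:64}
add A24 (QoS class 66) → {A24:66, C4:64}
add P17 (QoS class 29) → {A24:66, C4:64, P17:29}
add J19 (QoS class 98) → {J19:98, A24:66, C4:64, P17:29}
update J19 to QoS class 62 → {A24:66, C4:64, J19:62, P17:29}
update P17 to QoS class 85 → {P17:85, A24:66, C4:64, J19:62}
update C4 to QoS class 50 → {P17:85, A24:66, J19:62, C4:50}
forward next packet → P17; now {A24:66, J19:62, C4:50}
add B10 (QoS class 15) → {A24:66, J19:62, C4:50, B10:15}
add P1 (QoS class 38) → {A24:66, J19:62, C4:50, P1:38, B10:15}
add P20 (QoS class 31) → {A24:66, J19:62, C4:50, P1:38, P20:31, B10:15}
forward next packet → A24; now {J19:62, C4:50, P1:38, P20:31, B10:15}
forward next packet → J19; now {C4:50, P1:38, P20:31, B10:15}
add P12 (QoS class 28) → {C4:50, P1:38, P20:31, P12:28, B10:15}
forward next packet → C4; now {P1:38, P20:31, P12:28, B10:15}
forward next packet → P1; now {P20:31, P12:28, B10:15}
update B10 to QoS class 86 → {B10:86, P20:31, P12:28}
update B10 to QoS class 46 → {B10:46, P20:31, P12:28}
add T6 (QoS class 95) → {T6:95, B10:46, P20:31, P12:28}
update P12 to QoS class 91 → {T6:95, P12:91, B10:46, P20:31}
forward next packet → T6; now {P12:91, B10:46, P20:31}
add T23 (QoS class 94) → {T23:94, P12:91, B10:46, P20:31}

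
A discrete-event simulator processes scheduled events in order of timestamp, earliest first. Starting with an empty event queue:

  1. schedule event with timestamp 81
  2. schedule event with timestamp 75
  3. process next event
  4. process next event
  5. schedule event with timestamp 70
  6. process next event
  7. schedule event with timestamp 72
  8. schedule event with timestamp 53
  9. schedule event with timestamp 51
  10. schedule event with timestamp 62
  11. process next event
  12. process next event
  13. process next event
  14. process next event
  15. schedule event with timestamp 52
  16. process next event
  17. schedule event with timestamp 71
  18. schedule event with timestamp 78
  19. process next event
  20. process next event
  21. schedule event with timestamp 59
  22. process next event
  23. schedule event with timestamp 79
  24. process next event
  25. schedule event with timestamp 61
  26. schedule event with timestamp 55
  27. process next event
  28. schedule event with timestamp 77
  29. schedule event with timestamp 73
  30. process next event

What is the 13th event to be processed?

insert 81 → {81}
insert 75 → {75, 81}
process next event → 75; now {81}
process next event → 81; now {}
insert 70 → {70}
process next event → 70; now {}
insert 72 → {72}
insert 53 → {53, 72}
insert 51 → {51, 53, 72}
insert 62 → {51, 53, 62, 72}
process next event → 51; now {53, 62, 72}
process next event → 53; now {62, 72}
process next event → 62; now {72}
process next event → 72; now {}
insert 52 → {52}
process next event → 52; now {}
insert 71 → {71}
insert 78 → {71, 78}
process next event → 71; now {78}
process next event → 78; now {}
insert 59 → {59}
process next event → 59; now {}
insert 79 → {79}
process next event → 79; now {}
insert 61 → {61}
insert 55 → {55, 61}
process next event → 55; now {61}
insert 77 → {61, 77}
insert 73 → {61, 73, 77}
process next event → 61; now {73, 77}

55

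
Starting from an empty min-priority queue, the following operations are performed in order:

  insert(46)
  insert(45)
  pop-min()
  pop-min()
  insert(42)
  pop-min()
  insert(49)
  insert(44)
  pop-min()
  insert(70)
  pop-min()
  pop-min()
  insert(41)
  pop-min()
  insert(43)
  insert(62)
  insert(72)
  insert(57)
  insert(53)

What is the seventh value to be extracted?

insert 46 → {46}
insert 45 → {45, 46}
pop-min → 45; now {46}
pop-min → 46; now {}
insert 42 → {42}
pop-min → 42; now {}
insert 49 → {49}
insert 44 → {44, 49}
pop-min → 44; now {49}
insert 70 → {49, 70}
pop-min → 49; now {70}
pop-min → 70; now {}
insert 41 → {41}
pop-min → 41; now {}
insert 43 → {43}
insert 62 → {43, 62}
insert 72 → {43, 62, 72}
insert 57 → {43, 57, 62, 72}
insert 53 → {43, 53, 57, 62, 72}

41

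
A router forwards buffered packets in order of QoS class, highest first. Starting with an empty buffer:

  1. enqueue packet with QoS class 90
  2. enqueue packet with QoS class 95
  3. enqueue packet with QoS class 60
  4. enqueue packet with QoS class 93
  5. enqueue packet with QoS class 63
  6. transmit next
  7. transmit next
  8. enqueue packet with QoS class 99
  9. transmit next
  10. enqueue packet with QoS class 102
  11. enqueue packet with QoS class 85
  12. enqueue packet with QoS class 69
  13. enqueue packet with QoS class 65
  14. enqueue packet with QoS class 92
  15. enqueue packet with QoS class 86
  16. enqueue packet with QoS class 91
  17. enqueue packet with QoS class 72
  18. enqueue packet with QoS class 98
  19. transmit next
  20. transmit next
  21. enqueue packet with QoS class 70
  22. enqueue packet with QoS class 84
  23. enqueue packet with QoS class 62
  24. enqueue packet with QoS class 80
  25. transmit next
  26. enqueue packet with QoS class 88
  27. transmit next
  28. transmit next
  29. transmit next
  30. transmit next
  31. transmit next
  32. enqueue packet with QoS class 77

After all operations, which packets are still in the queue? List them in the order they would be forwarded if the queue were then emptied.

[84, 80, 77, 72, 70, 69, 65, 63, 62, 60]

insert 90 → {90}
insert 95 → {95, 90}
insert 60 → {95, 90, 60}
insert 93 → {95, 93, 90, 60}
insert 63 → {95, 93, 90, 63, 60}
transmit next → 95; now {93, 90, 63, 60}
transmit next → 93; now {90, 63, 60}
insert 99 → {99, 90, 63, 60}
transmit next → 99; now {90, 63, 60}
insert 102 → {102, 90, 63, 60}
insert 85 → {102, 90, 85, 63, 60}
insert 69 → {102, 90, 85, 69, 63, 60}
insert 65 → {102, 90, 85, 69, 65, 63, 60}
insert 92 → {102, 92, 90, 85, 69, 65, 63, 60}
insert 86 → {102, 92, 90, 86, 85, 69, 65, 63, 60}
insert 91 → {102, 92, 91, 90, 86, 85, 69, 65, 63, 60}
insert 72 → {102, 92, 91, 90, 86, 85, 72, 69, 65, 63, 60}
insert 98 → {102, 98, 92, 91, 90, 86, 85, 72, 69, 65, 63, 60}
transmit next → 102; now {98, 92, 91, 90, 86, 85, 72, 69, 65, 63, 60}
transmit next → 98; now {92, 91, 90, 86, 85, 72, 69, 65, 63, 60}
insert 70 → {92, 91, 90, 86, 85, 72, 70, 69, 65, 63, 60}
insert 84 → {92, 91, 90, 86, 85, 84, 72, 70, 69, 65, 63, 60}
insert 62 → {92, 91, 90, 86, 85, 84, 72, 70, 69, 65, 63, 62, 60}
insert 80 → {92, 91, 90, 86, 85, 84, 80, 72, 70, 69, 65, 63, 62, 60}
transmit next → 92; now {91, 90, 86, 85, 84, 80, 72, 70, 69, 65, 63, 62, 60}
insert 88 → {91, 90, 88, 86, 85, 84, 80, 72, 70, 69, 65, 63, 62, 60}
transmit next → 91; now {90, 88, 86, 85, 84, 80, 72, 70, 69, 65, 63, 62, 60}
transmit next → 90; now {88, 86, 85, 84, 80, 72, 70, 69, 65, 63, 62, 60}
transmit next → 88; now {86, 85, 84, 80, 72, 70, 69, 65, 63, 62, 60}
transmit next → 86; now {85, 84, 80, 72, 70, 69, 65, 63, 62, 60}
transmit next → 85; now {84, 80, 72, 70, 69, 65, 63, 62, 60}
insert 77 → {84, 80, 77, 72, 70, 69, 65, 63, 62, 60}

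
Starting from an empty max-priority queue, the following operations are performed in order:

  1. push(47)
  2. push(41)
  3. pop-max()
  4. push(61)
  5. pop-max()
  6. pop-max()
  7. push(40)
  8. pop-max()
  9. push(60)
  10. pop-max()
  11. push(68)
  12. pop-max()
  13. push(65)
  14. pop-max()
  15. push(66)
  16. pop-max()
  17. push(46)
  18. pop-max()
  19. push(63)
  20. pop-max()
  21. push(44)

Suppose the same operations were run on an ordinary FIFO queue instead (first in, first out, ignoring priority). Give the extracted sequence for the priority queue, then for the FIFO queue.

insert 47 → {47}
insert 41 → {47, 41}
pop-max → 47; now {41}
insert 61 → {61, 41}
pop-max → 61; now {41}
pop-max → 41; now {}
insert 40 → {40}
pop-max → 40; now {}
insert 60 → {60}
pop-max → 60; now {}
insert 68 → {68}
pop-max → 68; now {}
insert 65 → {65}
pop-max → 65; now {}
insert 66 → {66}
pop-max → 66; now {}
insert 46 → {46}
pop-max → 46; now {}
insert 63 → {63}
pop-max → 63; now {}
insert 44 → {44}

priority queue: 47 → 61 → 41 → 40 → 60 → 68 → 65 → 66 → 46 → 63; FIFO queue: [47, 41, 61, 40, 60, 68, 65, 66, 46, 63]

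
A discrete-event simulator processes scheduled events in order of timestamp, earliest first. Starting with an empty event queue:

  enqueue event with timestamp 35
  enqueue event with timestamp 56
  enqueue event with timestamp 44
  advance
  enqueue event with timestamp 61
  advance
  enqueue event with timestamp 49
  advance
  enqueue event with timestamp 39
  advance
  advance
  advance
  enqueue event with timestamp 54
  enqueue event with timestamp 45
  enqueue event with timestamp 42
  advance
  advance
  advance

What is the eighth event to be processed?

insert 35 → {35}
insert 56 → {35, 56}
insert 44 → {35, 44, 56}
advance → 35; now {44, 56}
insert 61 → {44, 56, 61}
advance → 44; now {56, 61}
insert 49 → {49, 56, 61}
advance → 49; now {56, 61}
insert 39 → {39, 56, 61}
advance → 39; now {56, 61}
advance → 56; now {61}
advance → 61; now {}
insert 54 → {54}
insert 45 → {45, 54}
insert 42 → {42, 45, 54}
advance → 42; now {45, 54}
advance → 45; now {54}
advance → 54; now {}

45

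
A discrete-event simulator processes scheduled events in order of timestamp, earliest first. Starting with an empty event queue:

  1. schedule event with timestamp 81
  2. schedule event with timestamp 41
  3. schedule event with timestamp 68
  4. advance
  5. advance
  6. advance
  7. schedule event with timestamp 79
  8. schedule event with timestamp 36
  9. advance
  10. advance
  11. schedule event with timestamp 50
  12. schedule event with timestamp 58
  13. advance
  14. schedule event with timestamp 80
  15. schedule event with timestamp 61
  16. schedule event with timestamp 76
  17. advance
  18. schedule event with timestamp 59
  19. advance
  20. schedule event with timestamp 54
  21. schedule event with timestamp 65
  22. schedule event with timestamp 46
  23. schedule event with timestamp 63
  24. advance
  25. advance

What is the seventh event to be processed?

insert 81 → {81}
insert 41 → {41, 81}
insert 68 → {41, 68, 81}
advance → 41; now {68, 81}
advance → 68; now {81}
advance → 81; now {}
insert 79 → {79}
insert 36 → {36, 79}
advance → 36; now {79}
advance → 79; now {}
insert 50 → {50}
insert 58 → {50, 58}
advance → 50; now {58}
insert 80 → {58, 80}
insert 61 → {58, 61, 80}
insert 76 → {58, 61, 76, 80}
advance → 58; now {61, 76, 80}
insert 59 → {59, 61, 76, 80}
advance → 59; now {61, 76, 80}
insert 54 → {54, 61, 76, 80}
insert 65 → {54, 61, 65, 76, 80}
insert 46 → {46, 54, 61, 65, 76, 80}
insert 63 → {46, 54, 61, 63, 65, 76, 80}
advance → 46; now {54, 61, 63, 65, 76, 80}
advance → 54; now {61, 63, 65, 76, 80}

58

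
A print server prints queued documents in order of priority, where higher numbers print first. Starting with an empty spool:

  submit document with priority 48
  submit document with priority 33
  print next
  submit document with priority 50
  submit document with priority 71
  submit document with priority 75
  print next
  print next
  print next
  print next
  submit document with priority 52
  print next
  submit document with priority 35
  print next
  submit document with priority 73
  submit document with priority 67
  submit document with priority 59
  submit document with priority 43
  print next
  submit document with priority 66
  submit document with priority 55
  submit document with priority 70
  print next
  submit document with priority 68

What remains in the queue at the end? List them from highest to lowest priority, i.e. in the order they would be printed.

[68, 67, 66, 59, 55, 43]

insert 48 → {48}
insert 33 → {48, 33}
print next → 48; now {33}
insert 50 → {50, 33}
insert 71 → {71, 50, 33}
insert 75 → {75, 71, 50, 33}
print next → 75; now {71, 50, 33}
print next → 71; now {50, 33}
print next → 50; now {33}
print next → 33; now {}
insert 52 → {52}
print next → 52; now {}
insert 35 → {35}
print next → 35; now {}
insert 73 → {73}
insert 67 → {73, 67}
insert 59 → {73, 67, 59}
insert 43 → {73, 67, 59, 43}
print next → 73; now {67, 59, 43}
insert 66 → {67, 66, 59, 43}
insert 55 → {67, 66, 59, 55, 43}
insert 70 → {70, 67, 66, 59, 55, 43}
print next → 70; now {67, 66, 59, 55, 43}
insert 68 → {68, 67, 66, 59, 55, 43}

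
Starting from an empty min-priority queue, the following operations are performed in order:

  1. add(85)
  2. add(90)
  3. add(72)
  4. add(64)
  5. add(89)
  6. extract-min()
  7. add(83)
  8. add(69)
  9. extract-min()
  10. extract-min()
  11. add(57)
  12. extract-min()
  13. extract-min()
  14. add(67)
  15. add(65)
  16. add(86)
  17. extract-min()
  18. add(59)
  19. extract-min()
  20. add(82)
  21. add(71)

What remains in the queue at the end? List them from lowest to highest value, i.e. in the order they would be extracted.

67, 71, 82, 85, 86, 89, 90

insert 85 → {85}
insert 90 → {85, 90}
insert 72 → {72, 85, 90}
insert 64 → {64, 72, 85, 90}
insert 89 → {64, 72, 85, 89, 90}
extract-min → 64; now {72, 85, 89, 90}
insert 83 → {72, 83, 85, 89, 90}
insert 69 → {69, 72, 83, 85, 89, 90}
extract-min → 69; now {72, 83, 85, 89, 90}
extract-min → 72; now {83, 85, 89, 90}
insert 57 → {57, 83, 85, 89, 90}
extract-min → 57; now {83, 85, 89, 90}
extract-min → 83; now {85, 89, 90}
insert 67 → {67, 85, 89, 90}
insert 65 → {65, 67, 85, 89, 90}
insert 86 → {65, 67, 85, 86, 89, 90}
extract-min → 65; now {67, 85, 86, 89, 90}
insert 59 → {59, 67, 85, 86, 89, 90}
extract-min → 59; now {67, 85, 86, 89, 90}
insert 82 → {67, 82, 85, 86, 89, 90}
insert 71 → {67, 71, 82, 85, 86, 89, 90}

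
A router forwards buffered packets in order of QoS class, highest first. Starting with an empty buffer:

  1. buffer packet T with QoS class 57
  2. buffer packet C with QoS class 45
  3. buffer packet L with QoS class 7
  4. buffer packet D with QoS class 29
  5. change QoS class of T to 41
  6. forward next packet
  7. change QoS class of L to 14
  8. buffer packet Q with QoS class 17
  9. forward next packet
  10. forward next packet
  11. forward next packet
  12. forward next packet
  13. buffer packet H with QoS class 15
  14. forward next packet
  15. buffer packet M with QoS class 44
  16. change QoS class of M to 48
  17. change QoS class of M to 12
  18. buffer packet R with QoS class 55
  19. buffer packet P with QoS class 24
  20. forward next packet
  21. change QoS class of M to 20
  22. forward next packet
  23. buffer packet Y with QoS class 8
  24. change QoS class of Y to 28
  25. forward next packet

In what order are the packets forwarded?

add T (QoS class 57) → {T:57}
add C (QoS class 45) → {T:57, C:45}
add L (QoS class 7) → {T:57, C:45, L:7}
add D (QoS class 29) → {T:57, C:45, D:29, L:7}
update T to QoS class 41 → {C:45, T:41, D:29, L:7}
forward next packet → C; now {T:41, D:29, L:7}
update L to QoS class 14 → {T:41, D:29, L:14}
add Q (QoS class 17) → {T:41, D:29, Q:17, L:14}
forward next packet → T; now {D:29, Q:17, L:14}
forward next packet → D; now {Q:17, L:14}
forward next packet → Q; now {L:14}
forward next packet → L; now {}
add H (QoS class 15) → {H:15}
forward next packet → H; now {}
add M (QoS class 44) → {M:44}
update M to QoS class 48 → {M:48}
update M to QoS class 12 → {M:12}
add R (QoS class 55) → {R:55, M:12}
add P (QoS class 24) → {R:55, P:24, M:12}
forward next packet → R; now {P:24, M:12}
update M to QoS class 20 → {P:24, M:20}
forward next packet → P; now {M:20}
add Y (QoS class 8) → {M:20, Y:8}
update Y to QoS class 28 → {Y:28, M:20}
forward next packet → Y; now {M:20}

C → T → D → Q → L → H → R → P → Y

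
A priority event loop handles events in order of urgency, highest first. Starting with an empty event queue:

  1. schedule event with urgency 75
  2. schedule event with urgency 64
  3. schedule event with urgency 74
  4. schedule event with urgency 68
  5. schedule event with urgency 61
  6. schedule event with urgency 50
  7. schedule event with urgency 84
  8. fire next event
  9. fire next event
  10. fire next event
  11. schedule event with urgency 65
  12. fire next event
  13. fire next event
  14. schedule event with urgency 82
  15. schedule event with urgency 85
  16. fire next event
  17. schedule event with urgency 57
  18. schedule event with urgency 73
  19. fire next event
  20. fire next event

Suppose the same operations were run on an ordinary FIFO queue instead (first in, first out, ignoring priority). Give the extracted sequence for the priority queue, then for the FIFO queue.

insert 75 → {75}
insert 64 → {75, 64}
insert 74 → {75, 74, 64}
insert 68 → {75, 74, 68, 64}
insert 61 → {75, 74, 68, 64, 61}
insert 50 → {75, 74, 68, 64, 61, 50}
insert 84 → {84, 75, 74, 68, 64, 61, 50}
fire next event → 84; now {75, 74, 68, 64, 61, 50}
fire next event → 75; now {74, 68, 64, 61, 50}
fire next event → 74; now {68, 64, 61, 50}
insert 65 → {68, 65, 64, 61, 50}
fire next event → 68; now {65, 64, 61, 50}
fire next event → 65; now {64, 61, 50}
insert 82 → {82, 64, 61, 50}
insert 85 → {85, 82, 64, 61, 50}
fire next event → 85; now {82, 64, 61, 50}
insert 57 → {82, 64, 61, 57, 50}
insert 73 → {82, 73, 64, 61, 57, 50}
fire next event → 82; now {73, 64, 61, 57, 50}
fire next event → 73; now {64, 61, 57, 50}

priority queue: 84 → 75 → 74 → 68 → 65 → 85 → 82 → 73; FIFO queue: 75, 64, 74, 68, 61, 50, 84, 65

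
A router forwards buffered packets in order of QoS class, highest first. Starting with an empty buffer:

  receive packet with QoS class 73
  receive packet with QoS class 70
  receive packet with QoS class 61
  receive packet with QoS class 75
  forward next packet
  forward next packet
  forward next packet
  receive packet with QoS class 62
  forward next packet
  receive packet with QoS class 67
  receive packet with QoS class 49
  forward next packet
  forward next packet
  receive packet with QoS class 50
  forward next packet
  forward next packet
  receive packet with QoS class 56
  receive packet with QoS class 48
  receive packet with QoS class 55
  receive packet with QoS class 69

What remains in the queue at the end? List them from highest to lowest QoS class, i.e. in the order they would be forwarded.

69, 56, 55, 48

insert 73 → {73}
insert 70 → {73, 70}
insert 61 → {73, 70, 61}
insert 75 → {75, 73, 70, 61}
forward next packet → 75; now {73, 70, 61}
forward next packet → 73; now {70, 61}
forward next packet → 70; now {61}
insert 62 → {62, 61}
forward next packet → 62; now {61}
insert 67 → {67, 61}
insert 49 → {67, 61, 49}
forward next packet → 67; now {61, 49}
forward next packet → 61; now {49}
insert 50 → {50, 49}
forward next packet → 50; now {49}
forward next packet → 49; now {}
insert 56 → {56}
insert 48 → {56, 48}
insert 55 → {56, 55, 48}
insert 69 → {69, 56, 55, 48}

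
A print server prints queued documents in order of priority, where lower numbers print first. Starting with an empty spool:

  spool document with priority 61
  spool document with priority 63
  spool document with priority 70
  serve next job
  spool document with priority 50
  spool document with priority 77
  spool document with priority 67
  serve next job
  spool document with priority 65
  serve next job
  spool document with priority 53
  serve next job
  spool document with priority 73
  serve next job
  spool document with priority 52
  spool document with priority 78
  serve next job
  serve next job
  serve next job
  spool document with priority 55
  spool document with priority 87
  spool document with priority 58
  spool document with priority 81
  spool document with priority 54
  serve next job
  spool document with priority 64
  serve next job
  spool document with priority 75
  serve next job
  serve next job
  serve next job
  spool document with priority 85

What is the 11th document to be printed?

insert 61 → {61}
insert 63 → {61, 63}
insert 70 → {61, 63, 70}
serve next job → 61; now {63, 70}
insert 50 → {50, 63, 70}
insert 77 → {50, 63, 70, 77}
insert 67 → {50, 63, 67, 70, 77}
serve next job → 50; now {63, 67, 70, 77}
insert 65 → {63, 65, 67, 70, 77}
serve next job → 63; now {65, 67, 70, 77}
insert 53 → {53, 65, 67, 70, 77}
serve next job → 53; now {65, 67, 70, 77}
insert 73 → {65, 67, 70, 73, 77}
serve next job → 65; now {67, 70, 73, 77}
insert 52 → {52, 67, 70, 73, 77}
insert 78 → {52, 67, 70, 73, 77, 78}
serve next job → 52; now {67, 70, 73, 77, 78}
serve next job → 67; now {70, 73, 77, 78}
serve next job → 70; now {73, 77, 78}
insert 55 → {55, 73, 77, 78}
insert 87 → {55, 73, 77, 78, 87}
insert 58 → {55, 58, 73, 77, 78, 87}
insert 81 → {55, 58, 73, 77, 78, 81, 87}
insert 54 → {54, 55, 58, 73, 77, 78, 81, 87}
serve next job → 54; now {55, 58, 73, 77, 78, 81, 87}
insert 64 → {55, 58, 64, 73, 77, 78, 81, 87}
serve next job → 55; now {58, 64, 73, 77, 78, 81, 87}
insert 75 → {58, 64, 73, 75, 77, 78, 81, 87}
serve next job → 58; now {64, 73, 75, 77, 78, 81, 87}
serve next job → 64; now {73, 75, 77, 78, 81, 87}
serve next job → 73; now {75, 77, 78, 81, 87}
insert 85 → {75, 77, 78, 81, 85, 87}

58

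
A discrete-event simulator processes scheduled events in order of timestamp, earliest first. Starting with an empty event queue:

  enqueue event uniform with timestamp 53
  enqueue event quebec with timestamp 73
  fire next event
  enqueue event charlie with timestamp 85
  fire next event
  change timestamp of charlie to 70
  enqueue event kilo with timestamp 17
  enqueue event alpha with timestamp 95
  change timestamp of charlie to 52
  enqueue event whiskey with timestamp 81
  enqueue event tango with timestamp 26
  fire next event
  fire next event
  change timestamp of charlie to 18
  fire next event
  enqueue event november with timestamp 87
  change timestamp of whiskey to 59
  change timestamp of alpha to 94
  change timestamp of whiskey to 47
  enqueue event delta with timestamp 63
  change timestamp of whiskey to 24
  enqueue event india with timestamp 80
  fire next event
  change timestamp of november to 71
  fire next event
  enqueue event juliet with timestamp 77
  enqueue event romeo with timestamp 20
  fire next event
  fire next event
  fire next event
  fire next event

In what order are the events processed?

add uniform (timestamp 53) → {uniform:53}
add quebec (timestamp 73) → {uniform:53, quebec:73}
fire next event → uniform; now {quebec:73}
add charlie (timestamp 85) → {quebec:73, charlie:85}
fire next event → quebec; now {charlie:85}
update charlie to timestamp 70 → {charlie:70}
add kilo (timestamp 17) → {kilo:17, charlie:70}
add alpha (timestamp 95) → {kilo:17, charlie:70, alpha:95}
update charlie to timestamp 52 → {kilo:17, charlie:52, alpha:95}
add whiskey (timestamp 81) → {kilo:17, charlie:52, whiskey:81, alpha:95}
add tango (timestamp 26) → {kilo:17, tango:26, charlie:52, whiskey:81, alpha:95}
fire next event → kilo; now {tango:26, charlie:52, whiskey:81, alpha:95}
fire next event → tango; now {charlie:52, whiskey:81, alpha:95}
update charlie to timestamp 18 → {charlie:18, whiskey:81, alpha:95}
fire next event → charlie; now {whiskey:81, alpha:95}
add november (timestamp 87) → {whiskey:81, november:87, alpha:95}
update whiskey to timestamp 59 → {whiskey:59, november:87, alpha:95}
update alpha to timestamp 94 → {whiskey:59, november:87, alpha:94}
update whiskey to timestamp 47 → {whiskey:47, november:87, alpha:94}
add delta (timestamp 63) → {whiskey:47, delta:63, november:87, alpha:94}
update whiskey to timestamp 24 → {whiskey:24, delta:63, november:87, alpha:94}
add india (timestamp 80) → {whiskey:24, delta:63, india:80, november:87, alpha:94}
fire next event → whiskey; now {delta:63, india:80, november:87, alpha:94}
update november to timestamp 71 → {delta:63, november:71, india:80, alpha:94}
fire next event → delta; now {november:71, india:80, alpha:94}
add juliet (timestamp 77) → {november:71, juliet:77, india:80, alpha:94}
add romeo (timestamp 20) → {romeo:20, november:71, juliet:77, india:80, alpha:94}
fire next event → romeo; now {november:71, juliet:77, india:80, alpha:94}
fire next event → november; now {juliet:77, india:80, alpha:94}
fire next event → juliet; now {india:80, alpha:94}
fire next event → india; now {alpha:94}

[uniform, quebec, kilo, tango, charlie, whiskey, delta, romeo, november, juliet, india]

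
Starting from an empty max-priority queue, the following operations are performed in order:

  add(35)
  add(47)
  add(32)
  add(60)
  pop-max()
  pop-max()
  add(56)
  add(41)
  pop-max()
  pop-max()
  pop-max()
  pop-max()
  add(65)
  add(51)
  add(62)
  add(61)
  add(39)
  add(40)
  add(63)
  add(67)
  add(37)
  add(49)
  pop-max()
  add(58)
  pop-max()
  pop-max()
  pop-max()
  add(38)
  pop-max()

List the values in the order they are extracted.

insert 35 → {35}
insert 47 → {47, 35}
insert 32 → {47, 35, 32}
insert 60 → {60, 47, 35, 32}
pop-max → 60; now {47, 35, 32}
pop-max → 47; now {35, 32}
insert 56 → {56, 35, 32}
insert 41 → {56, 41, 35, 32}
pop-max → 56; now {41, 35, 32}
pop-max → 41; now {35, 32}
pop-max → 35; now {32}
pop-max → 32; now {}
insert 65 → {65}
insert 51 → {65, 51}
insert 62 → {65, 62, 51}
insert 61 → {65, 62, 61, 51}
insert 39 → {65, 62, 61, 51, 39}
insert 40 → {65, 62, 61, 51, 40, 39}
insert 63 → {65, 63, 62, 61, 51, 40, 39}
insert 67 → {67, 65, 63, 62, 61, 51, 40, 39}
insert 37 → {67, 65, 63, 62, 61, 51, 40, 39, 37}
insert 49 → {67, 65, 63, 62, 61, 51, 49, 40, 39, 37}
pop-max → 67; now {65, 63, 62, 61, 51, 49, 40, 39, 37}
insert 58 → {65, 63, 62, 61, 58, 51, 49, 40, 39, 37}
pop-max → 65; now {63, 62, 61, 58, 51, 49, 40, 39, 37}
pop-max → 63; now {62, 61, 58, 51, 49, 40, 39, 37}
pop-max → 62; now {61, 58, 51, 49, 40, 39, 37}
insert 38 → {61, 58, 51, 49, 40, 39, 38, 37}
pop-max → 61; now {58, 51, 49, 40, 39, 38, 37}

60, 47, 56, 41, 35, 32, 67, 65, 63, 62, 61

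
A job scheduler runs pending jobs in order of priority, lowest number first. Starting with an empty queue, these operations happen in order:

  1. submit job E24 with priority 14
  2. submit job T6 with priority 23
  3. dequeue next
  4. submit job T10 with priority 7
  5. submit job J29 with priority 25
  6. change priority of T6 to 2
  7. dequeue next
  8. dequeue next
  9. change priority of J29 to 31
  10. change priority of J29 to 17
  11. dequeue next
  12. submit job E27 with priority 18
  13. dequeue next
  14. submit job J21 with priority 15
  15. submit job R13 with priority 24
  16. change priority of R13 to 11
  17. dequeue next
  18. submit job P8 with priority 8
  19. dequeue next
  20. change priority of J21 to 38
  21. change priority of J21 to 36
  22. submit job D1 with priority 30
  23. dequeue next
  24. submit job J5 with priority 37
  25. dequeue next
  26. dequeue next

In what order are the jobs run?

add E24 (priority 14) → {E24:14}
add T6 (priority 23) → {E24:14, T6:23}
dequeue next → E24; now {T6:23}
add T10 (priority 7) → {T10:7, T6:23}
add J29 (priority 25) → {T10:7, T6:23, J29:25}
update T6 to priority 2 → {T6:2, T10:7, J29:25}
dequeue next → T6; now {T10:7, J29:25}
dequeue next → T10; now {J29:25}
update J29 to priority 31 → {J29:31}
update J29 to priority 17 → {J29:17}
dequeue next → J29; now {}
add E27 (priority 18) → {E27:18}
dequeue next → E27; now {}
add J21 (priority 15) → {J21:15}
add R13 (priority 24) → {J21:15, R13:24}
update R13 to priority 11 → {R13:11, J21:15}
dequeue next → R13; now {J21:15}
add P8 (priority 8) → {P8:8, J21:15}
dequeue next → P8; now {J21:15}
update J21 to priority 38 → {J21:38}
update J21 to priority 36 → {J21:36}
add D1 (priority 30) → {D1:30, J21:36}
dequeue next → D1; now {J21:36}
add J5 (priority 37) → {J21:36, J5:37}
dequeue next → J21; now {J5:37}
dequeue next → J5; now {}

E24, T6, T10, J29, E27, R13, P8, D1, J21, J5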